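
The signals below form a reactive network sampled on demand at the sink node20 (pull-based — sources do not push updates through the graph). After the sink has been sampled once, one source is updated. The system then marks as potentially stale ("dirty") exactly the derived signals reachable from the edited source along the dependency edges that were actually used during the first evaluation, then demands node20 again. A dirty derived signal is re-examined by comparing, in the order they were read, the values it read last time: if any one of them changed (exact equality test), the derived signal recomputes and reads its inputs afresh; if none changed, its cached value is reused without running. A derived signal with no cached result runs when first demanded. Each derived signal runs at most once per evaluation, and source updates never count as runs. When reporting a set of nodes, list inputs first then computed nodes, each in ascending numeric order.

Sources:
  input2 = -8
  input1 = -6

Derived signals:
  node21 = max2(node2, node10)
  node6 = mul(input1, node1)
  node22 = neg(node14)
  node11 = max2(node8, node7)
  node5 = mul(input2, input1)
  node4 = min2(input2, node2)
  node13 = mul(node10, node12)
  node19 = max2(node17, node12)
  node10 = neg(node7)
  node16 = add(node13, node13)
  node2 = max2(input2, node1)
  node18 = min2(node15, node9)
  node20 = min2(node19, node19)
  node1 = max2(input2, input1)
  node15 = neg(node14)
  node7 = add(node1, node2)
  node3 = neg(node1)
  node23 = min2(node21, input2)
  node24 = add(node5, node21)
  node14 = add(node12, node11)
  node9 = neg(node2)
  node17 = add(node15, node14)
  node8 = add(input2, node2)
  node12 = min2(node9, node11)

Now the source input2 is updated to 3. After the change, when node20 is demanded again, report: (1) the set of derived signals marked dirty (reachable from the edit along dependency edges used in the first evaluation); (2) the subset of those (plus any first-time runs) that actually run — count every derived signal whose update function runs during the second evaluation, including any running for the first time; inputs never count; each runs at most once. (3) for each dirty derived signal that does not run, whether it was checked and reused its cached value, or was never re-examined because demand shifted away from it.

Dirty set: node1, node2, node7, node8, node9, node11, node12, node14, node15, node17, node19, node20.
Run set: node1, node2, node7, node8, node9, node11, node12, node14, node15, node17, node19 (11 run).
Re-examined without running (cache reused): node20.
The important point: at node20 every value read last time is unchanged, so the dirty flag clears without a run.

Initial pass — values computed on the first demand:
  node1 = max2(-8, -6) = -6
  node2 = max2(-8, -6) = -6
  node7 = add(-6, -6) = -12
  node8 = add(-8, -6) = -14
  node9 = neg(-6) = 6
  node11 = max2(-14, -12) = -12
  node12 = min2(6, -12) = -12
  node14 = add(-12, -12) = -24
  node15 = neg(-24) = 24
  node17 = add(24, -24) = 0
  node19 = max2(0, -12) = 0
  node20 = min2(0, 0) = 0

Second demand — change propagation:
  node1: re-runs because input2 -8->3; new result 3.
  node2: re-runs because input2 -8->3; node1 -6->3; new result 3.
  node7: re-runs because node1 -6->3; node2 -6->3; new result 6.
  node8: re-runs because input2 -8->3; node2 -6->3; new result 6.
  node9: re-runs because node2 -6->3; new result -3.
  node11: re-runs because node8 -14->6; node7 -12->6; new result 6.
  node12: re-runs because node9 6->-3; node11 -12->6; new result -3.
  node14: re-runs because node12 -12->-3; node11 -12->6; new result 3.
  node15: re-runs because node14 -24->3; new result -3.
  node17: re-runs because node15 24->-3; node14 -24->3; new result 0 (unchanged).
  node19: re-runs because node12 -12->-3; new result 0 (unchanged).
  node20: re-examined; everything it read last time is the same (node19 unchanged, node19 unchanged) — cache 0 kept, no run.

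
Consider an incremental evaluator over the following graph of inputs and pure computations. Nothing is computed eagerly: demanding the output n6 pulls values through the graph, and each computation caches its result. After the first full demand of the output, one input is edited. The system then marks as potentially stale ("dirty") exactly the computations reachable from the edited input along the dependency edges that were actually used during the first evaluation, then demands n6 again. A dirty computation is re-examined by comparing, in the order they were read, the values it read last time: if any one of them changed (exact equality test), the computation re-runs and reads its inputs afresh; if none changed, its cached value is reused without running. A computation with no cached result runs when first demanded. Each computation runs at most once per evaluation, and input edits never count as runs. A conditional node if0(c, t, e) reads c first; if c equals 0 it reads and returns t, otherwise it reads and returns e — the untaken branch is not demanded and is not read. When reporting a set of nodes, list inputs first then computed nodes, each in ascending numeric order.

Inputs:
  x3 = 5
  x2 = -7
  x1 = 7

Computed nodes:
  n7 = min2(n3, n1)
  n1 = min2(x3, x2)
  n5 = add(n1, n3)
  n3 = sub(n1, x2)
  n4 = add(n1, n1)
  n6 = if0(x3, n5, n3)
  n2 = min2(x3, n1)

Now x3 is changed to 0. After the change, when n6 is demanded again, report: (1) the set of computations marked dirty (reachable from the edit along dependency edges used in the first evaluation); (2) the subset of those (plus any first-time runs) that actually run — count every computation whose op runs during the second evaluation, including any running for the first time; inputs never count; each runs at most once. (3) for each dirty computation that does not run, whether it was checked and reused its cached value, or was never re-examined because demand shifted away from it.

Initial pass — values computed on the first demand:
  n1 = min2(5, -7) = -7
  n3 = sub(-7, -7) = 0
  n6 = if0(x3=5 -> else branch n3) = 0

Second demand — change propagation:
  n1: re-runs because x3 5->0; new result -7 (unchanged).
  n3: re-examined; everything it read last time is the same (n1 unchanged, x2 unchanged) — cache 0 kept, no run.
  n5: newly demanded (no cache) — executes and yields -7.
  n6: re-runs because x3 5->0; new result -7.

The important point: the flipped condition pulls in fresh nodes; n5 runs for the first time.

Dirty set: n1, n3, n6.
Run set: n1, n5, n6 (3 run).
Re-examined without running (cache reused): n3.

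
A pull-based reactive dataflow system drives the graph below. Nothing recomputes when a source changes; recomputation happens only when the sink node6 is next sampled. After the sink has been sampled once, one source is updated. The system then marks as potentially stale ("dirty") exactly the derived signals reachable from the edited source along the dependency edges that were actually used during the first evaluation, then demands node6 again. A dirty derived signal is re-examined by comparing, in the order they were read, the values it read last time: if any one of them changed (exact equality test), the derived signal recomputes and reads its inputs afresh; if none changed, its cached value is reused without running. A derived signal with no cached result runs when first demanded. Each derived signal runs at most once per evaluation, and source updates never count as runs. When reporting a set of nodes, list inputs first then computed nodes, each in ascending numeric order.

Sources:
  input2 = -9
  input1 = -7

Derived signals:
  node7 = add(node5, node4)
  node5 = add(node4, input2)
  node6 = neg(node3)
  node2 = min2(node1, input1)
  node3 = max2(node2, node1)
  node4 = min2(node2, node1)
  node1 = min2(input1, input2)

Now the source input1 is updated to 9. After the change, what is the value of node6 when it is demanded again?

First evaluation (everything demanded from the output):
  node1 = min2(-7, -9) = -9
  node2 = min2(-9, -7) = -9
  node3 = max2(-9, -9) = -9
  node6 = neg(-9) = 9

Propagation after the edit:
  node1: runs — input1 -7->9; result -9 (same value as before).
  node2: runs — input1 -7->9; result -9 (same value as before).
  node3: checked — values it read are unchanged (node2 unchanged, node1 unchanged); reused cached -9 without running.
  node6: checked — values it read are unchanged (node3 unchanged); reused cached 9 without running.

Key observation: the cutoff stops propagation at node3 — its inputs' values are unchanged, so it reuses its cache.

New value of node6: 9.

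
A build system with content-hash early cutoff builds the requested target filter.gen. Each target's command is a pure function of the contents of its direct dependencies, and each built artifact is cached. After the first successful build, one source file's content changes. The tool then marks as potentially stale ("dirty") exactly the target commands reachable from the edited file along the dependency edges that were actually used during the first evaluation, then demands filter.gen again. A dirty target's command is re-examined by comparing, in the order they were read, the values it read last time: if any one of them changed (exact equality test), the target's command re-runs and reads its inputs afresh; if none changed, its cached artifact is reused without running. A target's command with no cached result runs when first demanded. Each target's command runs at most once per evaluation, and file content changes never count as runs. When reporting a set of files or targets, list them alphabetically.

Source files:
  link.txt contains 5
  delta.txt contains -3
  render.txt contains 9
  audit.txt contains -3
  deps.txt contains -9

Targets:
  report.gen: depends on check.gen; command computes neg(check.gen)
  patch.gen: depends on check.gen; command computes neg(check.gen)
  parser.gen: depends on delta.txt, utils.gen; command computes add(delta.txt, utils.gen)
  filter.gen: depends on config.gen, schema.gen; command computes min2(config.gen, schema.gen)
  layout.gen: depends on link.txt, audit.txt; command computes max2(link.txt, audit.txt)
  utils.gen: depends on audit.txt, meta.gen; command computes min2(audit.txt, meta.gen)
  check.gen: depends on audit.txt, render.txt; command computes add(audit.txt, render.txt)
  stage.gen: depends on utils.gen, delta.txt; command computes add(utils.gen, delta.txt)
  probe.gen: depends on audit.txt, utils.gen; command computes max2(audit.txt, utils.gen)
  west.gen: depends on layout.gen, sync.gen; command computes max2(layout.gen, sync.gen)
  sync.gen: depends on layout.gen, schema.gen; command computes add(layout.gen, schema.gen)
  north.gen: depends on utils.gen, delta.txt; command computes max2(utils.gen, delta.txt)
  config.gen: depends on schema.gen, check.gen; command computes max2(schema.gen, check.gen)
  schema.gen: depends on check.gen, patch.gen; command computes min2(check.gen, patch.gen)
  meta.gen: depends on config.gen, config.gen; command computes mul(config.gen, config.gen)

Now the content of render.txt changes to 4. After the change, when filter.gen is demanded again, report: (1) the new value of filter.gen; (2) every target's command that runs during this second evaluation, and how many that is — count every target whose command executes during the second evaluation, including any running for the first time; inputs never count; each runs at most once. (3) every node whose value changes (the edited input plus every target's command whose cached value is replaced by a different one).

New value of filter.gen: -1.
Target commands that run: check.gen, config.gen, filter.gen, patch.gen, schema.gen — 5 in total.
Values that change: check.gen, config.gen, filter.gen, patch.gen, render.txt, schema.gen.

First evaluation (everything demanded from the output):
  check.gen = add(-3, 9) = 6
  patch.gen = neg(6) = -6
  schema.gen = min2(6, -6) = -6
  config.gen = max2(-6, 6) = 6
  filter.gen = min2(6, -6) = -6

Propagation after the edit:
  check.gen: runs — render.txt 9->4; result 1.
  patch.gen: runs — check.gen 6->1; result -1.
  schema.gen: runs — check.gen 6->1; patch.gen -6->-1; result -1.
  config.gen: runs — schema.gen -6->-1; check.gen 6->1; result 1.
  filter.gen: runs — config.gen 6->1; schema.gen -6->-1; result -1.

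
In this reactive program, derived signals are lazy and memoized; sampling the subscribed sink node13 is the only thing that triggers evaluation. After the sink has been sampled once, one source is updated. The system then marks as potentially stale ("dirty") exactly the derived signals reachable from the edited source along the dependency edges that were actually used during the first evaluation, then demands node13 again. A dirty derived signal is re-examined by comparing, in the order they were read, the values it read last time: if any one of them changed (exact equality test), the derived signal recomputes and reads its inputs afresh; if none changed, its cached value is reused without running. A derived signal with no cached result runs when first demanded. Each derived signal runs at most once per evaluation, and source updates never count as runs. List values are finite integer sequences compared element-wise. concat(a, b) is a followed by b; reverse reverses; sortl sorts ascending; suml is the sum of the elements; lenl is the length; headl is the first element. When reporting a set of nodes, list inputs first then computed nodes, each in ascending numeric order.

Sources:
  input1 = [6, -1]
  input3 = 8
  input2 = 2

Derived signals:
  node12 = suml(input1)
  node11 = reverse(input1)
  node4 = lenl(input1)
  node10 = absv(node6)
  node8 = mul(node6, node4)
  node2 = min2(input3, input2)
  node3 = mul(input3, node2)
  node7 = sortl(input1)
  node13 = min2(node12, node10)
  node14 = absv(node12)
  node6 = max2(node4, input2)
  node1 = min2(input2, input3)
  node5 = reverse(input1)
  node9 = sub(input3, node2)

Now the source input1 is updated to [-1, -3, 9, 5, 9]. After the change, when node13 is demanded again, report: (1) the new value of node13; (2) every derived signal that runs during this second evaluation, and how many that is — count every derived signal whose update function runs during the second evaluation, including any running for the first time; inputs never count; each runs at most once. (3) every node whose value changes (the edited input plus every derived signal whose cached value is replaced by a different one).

Demanding node13 again yields 5.
5 derived signals run: node4, node6, node10, node12, node13.
The nodes whose values change: input1, node4, node6, node10, node12, node13.

First demand of the output computes:
  node4 = lenl([6, -1]) = 2
  node6 = max2(2, 2) = 2
  node10 = absv(2) = 2
  node12 = suml([6, -1]) = 5
  node13 = min2(5, 2) = 2

After the edit, cleaning proceeds:
  node4: a read changed (input1 [6, -1]->[-1, -3, 9, 5, 9]) — executes, giving 5.
  node6: a read changed (node4 2->5) — executes, giving 5.
  node10: a read changed (node6 2->5) — executes, giving 5.
  node12: a read changed (input1 [6, -1]->[-1, -3, 9, 5, 9]) — executes, giving 19.
  node13: a read changed (node12 5->19; node10 2->5) — executes, giving 5.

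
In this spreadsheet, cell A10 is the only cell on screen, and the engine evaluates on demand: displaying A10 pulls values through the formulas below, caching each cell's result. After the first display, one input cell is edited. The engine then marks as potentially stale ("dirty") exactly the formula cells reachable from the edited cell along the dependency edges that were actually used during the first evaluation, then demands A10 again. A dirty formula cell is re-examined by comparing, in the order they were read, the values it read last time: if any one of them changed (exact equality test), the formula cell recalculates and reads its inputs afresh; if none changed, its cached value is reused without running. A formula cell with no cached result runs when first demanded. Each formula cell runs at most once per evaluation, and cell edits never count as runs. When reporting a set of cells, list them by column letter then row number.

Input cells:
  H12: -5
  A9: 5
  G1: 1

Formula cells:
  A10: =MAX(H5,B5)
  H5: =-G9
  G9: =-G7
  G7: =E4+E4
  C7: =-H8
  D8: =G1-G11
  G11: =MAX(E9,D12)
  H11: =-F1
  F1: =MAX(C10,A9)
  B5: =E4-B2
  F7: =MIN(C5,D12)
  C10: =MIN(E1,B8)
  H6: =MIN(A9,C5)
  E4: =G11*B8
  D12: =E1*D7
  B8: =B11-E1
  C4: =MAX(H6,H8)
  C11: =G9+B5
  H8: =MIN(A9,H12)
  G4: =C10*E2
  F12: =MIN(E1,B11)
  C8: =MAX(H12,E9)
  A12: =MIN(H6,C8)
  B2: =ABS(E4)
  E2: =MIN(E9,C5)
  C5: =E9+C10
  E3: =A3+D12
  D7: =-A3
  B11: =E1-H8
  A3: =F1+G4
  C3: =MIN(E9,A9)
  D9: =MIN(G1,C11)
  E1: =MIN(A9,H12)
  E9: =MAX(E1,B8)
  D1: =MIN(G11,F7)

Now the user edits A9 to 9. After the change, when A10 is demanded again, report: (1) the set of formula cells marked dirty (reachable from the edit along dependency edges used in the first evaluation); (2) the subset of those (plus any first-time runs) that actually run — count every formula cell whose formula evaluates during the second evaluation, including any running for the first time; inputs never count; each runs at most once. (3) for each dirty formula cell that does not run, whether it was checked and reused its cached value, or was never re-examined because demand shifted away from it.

Initial pass — values computed on the first demand:
  E1 = MIN(5, -5) = -5
  H8 = MIN(5, -5) = -5
  B11 = -5 - -5 = 0
  B8 = 0 - -5 = 5
  C10 = MIN(-5, 5) = -5
  E9 = MAX(-5, 5) = 5
  C5 = 5 + -5 = 0
  E2 = MIN(5, 0) = 0
  F1 = MAX(-5, 5) = 5
  G4 = -5 * 0 = 0
  A3 = 5 + 0 = 5
  D7 = -(5) = -5
  D12 = -5 * -5 = 25
  G11 = MAX(5, 25) = 25
  E4 = 25 * 5 = 125
  B2 = ABS(125) = 125
  B5 = 125 - 125 = 0
  G7 = 125 + 125 = 250
  G9 = -(250) = -250
  H5 = -(-250) = 250
  A10 = MAX(250, 0) = 250

Second demand — change propagation:
  E1: re-runs because A9 5->9; new result -5 (unchanged).
  H8: re-runs because A9 5->9; new result -5 (unchanged).
  B11: re-examined; everything it read last time is the same (E1 unchanged, H8 unchanged) — cache 0 kept, no run.
  B8: re-examined; everything it read last time is the same (B11 unchanged, E1 unchanged) — cache 5 kept, no run.
  C10: re-examined; everything it read last time is the same (E1 unchanged, B8 unchanged) — cache -5 kept, no run.
  E9: re-examined; everything it read last time is the same (E1 unchanged, B8 unchanged) — cache 5 kept, no run.
  C5: re-examined; everything it read last time is the same (E9 unchanged, C10 unchanged) — cache 0 kept, no run.
  E2: re-examined; everything it read last time is the same (E9 unchanged, C5 unchanged) — cache 0 kept, no run.
  F1: re-runs because A9 5->9; new result 9.
  G4: re-examined; everything it read last time is the same (C10 unchanged, E2 unchanged) — cache 0 kept, no run.
  A3: re-runs because F1 5->9; new result 9.
  D7: re-runs because A3 5->9; new result -9.
  D12: re-runs because D7 -5->-9; new result 45.
  G11: re-runs because D12 25->45; new result 45.
  E4: re-runs because G11 25->45; new result 225.
  B2: re-runs because E4 125->225; new result 225.
  B5: re-runs because E4 125->225; B2 125->225; new result 0 (unchanged).
  G7: re-runs because E4 125->225; E4 125->225; new result 450.
  G9: re-runs because G7 250->450; new result -450.
  H5: re-runs because G9 -250->-450; new result 450.
  A10: re-runs because H5 250->450; new result 450.

The important point: at B11 every value read last time is unchanged, so the dirty flag clears without a run.

Dirty set: A3, A10, B2, B5, B8, B11, C5, C10, D7, D12, E1, E2, E4, E9, F1, G4, G7, G9, G11, H5, H8.
Run set: A3, A10, B2, B5, D7, D12, E1, E4, F1, G7, G9, G11, H5, H8 (14 run).
Re-examined without running (cache reused): B8, B11, C5, C10, E2, E9, G4.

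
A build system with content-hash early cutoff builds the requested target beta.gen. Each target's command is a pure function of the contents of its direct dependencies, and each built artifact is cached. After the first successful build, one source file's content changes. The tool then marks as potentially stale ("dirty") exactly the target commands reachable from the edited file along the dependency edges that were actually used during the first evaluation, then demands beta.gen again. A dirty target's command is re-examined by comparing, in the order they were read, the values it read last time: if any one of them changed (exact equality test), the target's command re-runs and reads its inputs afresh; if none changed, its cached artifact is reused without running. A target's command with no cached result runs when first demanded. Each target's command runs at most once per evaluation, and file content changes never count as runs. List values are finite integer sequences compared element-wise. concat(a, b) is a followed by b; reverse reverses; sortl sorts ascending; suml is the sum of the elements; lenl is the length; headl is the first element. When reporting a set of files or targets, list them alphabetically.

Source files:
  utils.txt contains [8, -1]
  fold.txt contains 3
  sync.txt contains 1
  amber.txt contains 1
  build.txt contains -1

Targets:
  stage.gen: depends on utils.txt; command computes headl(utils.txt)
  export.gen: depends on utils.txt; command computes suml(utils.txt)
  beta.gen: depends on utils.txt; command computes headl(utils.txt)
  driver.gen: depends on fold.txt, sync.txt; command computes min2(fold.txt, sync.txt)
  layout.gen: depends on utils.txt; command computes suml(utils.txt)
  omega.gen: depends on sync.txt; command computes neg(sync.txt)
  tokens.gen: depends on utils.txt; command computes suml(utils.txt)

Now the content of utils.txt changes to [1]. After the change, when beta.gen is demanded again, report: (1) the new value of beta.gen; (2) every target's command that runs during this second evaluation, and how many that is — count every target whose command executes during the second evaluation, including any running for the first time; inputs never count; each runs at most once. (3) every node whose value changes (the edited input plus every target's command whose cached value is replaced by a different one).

First evaluation (everything demanded from the output):
  beta.gen = headl([8, -1]) = 8

Propagation after the edit:
  beta.gen: runs — utils.txt [8, -1]->[1]; result 1.

New value of beta.gen: 1.
Target commands that run: beta.gen — 1 in total.
Values that change: beta.gen, utils.txt.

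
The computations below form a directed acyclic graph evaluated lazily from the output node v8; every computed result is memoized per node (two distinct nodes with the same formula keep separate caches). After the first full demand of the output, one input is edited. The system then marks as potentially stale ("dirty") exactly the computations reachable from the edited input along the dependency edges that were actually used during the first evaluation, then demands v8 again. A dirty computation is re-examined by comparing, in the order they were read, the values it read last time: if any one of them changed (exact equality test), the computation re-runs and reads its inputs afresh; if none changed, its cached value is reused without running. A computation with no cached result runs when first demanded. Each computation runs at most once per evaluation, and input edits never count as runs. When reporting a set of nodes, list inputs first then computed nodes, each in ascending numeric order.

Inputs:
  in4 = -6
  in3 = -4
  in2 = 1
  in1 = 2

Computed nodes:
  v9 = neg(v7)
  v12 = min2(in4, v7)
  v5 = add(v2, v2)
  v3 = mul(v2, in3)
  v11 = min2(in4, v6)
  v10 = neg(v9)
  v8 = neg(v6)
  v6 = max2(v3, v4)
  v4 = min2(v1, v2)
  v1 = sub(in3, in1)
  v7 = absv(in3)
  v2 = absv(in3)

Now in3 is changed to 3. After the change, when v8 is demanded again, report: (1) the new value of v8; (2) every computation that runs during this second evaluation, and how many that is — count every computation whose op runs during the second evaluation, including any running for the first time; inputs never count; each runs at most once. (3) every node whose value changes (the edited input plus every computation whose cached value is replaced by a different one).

Demanding v8 again yields -9.
6 computations run: v1, v2, v3, v4, v6, v8.
The nodes whose values change: in3, v1, v2, v3, v4, v6, v8.

First demand of the output computes:
  v1 = sub(-4, 2) = -6
  v2 = absv(-4) = 4
  v3 = mul(4, -4) = -16
  v4 = min2(-6, 4) = -6
  v6 = max2(-16, -6) = -6
  v8 = neg(-6) = 6

After the edit, cleaning proceeds:
  v1: a read changed (in3 -4->3) — executes, giving 1.
  v2: a read changed (in3 -4->3) — executes, giving 3.
  v3: a read changed (v2 4->3; in3 -4->3) — executes, giving 9.
  v4: a read changed (v1 -6->1; v2 4->3) — executes, giving 1.
  v6: a read changed (v3 -16->9; v4 -6->1) — executes, giving 9.
  v8: a read changed (v6 -6->9) — executes, giving -9.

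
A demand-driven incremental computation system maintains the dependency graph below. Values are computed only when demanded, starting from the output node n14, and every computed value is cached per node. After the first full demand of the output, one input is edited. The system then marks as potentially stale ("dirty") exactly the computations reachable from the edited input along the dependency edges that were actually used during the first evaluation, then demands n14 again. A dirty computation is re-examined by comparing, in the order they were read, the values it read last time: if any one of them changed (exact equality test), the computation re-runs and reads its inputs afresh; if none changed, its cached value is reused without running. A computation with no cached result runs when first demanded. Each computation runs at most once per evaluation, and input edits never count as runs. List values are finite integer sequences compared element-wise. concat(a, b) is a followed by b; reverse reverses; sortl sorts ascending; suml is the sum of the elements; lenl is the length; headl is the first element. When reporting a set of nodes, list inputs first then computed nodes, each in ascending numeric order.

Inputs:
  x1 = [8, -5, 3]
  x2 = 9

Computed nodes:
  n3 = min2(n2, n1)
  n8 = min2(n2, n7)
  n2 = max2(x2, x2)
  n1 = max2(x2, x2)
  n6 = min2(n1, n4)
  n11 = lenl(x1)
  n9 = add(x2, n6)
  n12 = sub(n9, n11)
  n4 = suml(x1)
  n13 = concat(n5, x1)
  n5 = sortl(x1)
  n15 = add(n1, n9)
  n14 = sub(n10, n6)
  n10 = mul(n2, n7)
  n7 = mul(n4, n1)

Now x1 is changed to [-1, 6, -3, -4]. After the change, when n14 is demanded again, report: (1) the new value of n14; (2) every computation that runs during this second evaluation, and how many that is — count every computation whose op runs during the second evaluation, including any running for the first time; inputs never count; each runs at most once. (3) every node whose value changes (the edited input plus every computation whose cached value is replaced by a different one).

First evaluation (everything demanded from the output):
  n1 = max2(9, 9) = 9
  n2 = max2(9, 9) = 9
  n4 = suml([8, -5, 3]) = 6
  n6 = min2(9, 6) = 6
  n7 = mul(6, 9) = 54
  n10 = mul(9, 54) = 486
  n14 = sub(486, 6) = 480

Propagation after the edit:
  n4: runs — x1 [8, -5, 3]->[-1, 6, -3, -4]; result -2.
  n6: runs — n4 6->-2; result -2.
  n7: runs — n4 6->-2; result -18.
  n10: runs — n7 54->-18; result -162.
  n14: runs — n10 486->-162; n6 6->-2; result -160.

New value of n14: -160.
Computations that run: n4, n6, n7, n10, n14 — 5 in total.
Values that change: x1, n4, n6, n7, n10, n14.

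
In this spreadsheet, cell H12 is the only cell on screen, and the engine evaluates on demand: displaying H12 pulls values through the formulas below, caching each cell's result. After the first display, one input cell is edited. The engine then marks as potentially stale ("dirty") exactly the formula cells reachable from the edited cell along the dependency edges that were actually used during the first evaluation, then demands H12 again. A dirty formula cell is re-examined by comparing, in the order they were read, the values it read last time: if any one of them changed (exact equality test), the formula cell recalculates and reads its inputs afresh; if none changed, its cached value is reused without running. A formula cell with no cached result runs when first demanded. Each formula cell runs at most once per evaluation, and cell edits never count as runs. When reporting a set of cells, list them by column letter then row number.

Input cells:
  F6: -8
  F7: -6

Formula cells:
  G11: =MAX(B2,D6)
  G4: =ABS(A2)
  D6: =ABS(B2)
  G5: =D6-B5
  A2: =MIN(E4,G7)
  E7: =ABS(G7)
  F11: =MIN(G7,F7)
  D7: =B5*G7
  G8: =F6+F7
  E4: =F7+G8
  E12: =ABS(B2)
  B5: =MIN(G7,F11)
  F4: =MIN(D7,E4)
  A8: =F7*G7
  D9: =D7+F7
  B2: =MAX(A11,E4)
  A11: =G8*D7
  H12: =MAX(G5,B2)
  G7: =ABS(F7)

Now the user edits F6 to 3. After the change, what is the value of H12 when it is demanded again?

H12 now evaluates to 114.

Initial pass — values computed on the first demand:
  G7 = ABS(-6) = 6
  F11 = MIN(6, -6) = -6
  B5 = MIN(6, -6) = -6
  D7 = -6 * 6 = -36
  G8 = -8 + -6 = -14
  A11 = -14 * -36 = 504
  E4 = -6 + -14 = -20
  B2 = MAX(504, -20) = 504
  D6 = ABS(504) = 504
  G5 = 504 - -6 = 510
  H12 = MAX(510, 504) = 510

Second demand — change propagation:
  G8: re-runs because F6 -8->3; new result -3.
  A11: re-runs because G8 -14->-3; new result 108.
  E4: re-runs because G8 -14->-3; new result -9.
  B2: re-runs because A11 504->108; E4 -20->-9; new result 108.
  D6: re-runs because B2 504->108; new result 108.
  G5: re-runs because D6 504->108; new result 114.
  H12: re-runs because G5 510->114; B2 504->108; new result 114.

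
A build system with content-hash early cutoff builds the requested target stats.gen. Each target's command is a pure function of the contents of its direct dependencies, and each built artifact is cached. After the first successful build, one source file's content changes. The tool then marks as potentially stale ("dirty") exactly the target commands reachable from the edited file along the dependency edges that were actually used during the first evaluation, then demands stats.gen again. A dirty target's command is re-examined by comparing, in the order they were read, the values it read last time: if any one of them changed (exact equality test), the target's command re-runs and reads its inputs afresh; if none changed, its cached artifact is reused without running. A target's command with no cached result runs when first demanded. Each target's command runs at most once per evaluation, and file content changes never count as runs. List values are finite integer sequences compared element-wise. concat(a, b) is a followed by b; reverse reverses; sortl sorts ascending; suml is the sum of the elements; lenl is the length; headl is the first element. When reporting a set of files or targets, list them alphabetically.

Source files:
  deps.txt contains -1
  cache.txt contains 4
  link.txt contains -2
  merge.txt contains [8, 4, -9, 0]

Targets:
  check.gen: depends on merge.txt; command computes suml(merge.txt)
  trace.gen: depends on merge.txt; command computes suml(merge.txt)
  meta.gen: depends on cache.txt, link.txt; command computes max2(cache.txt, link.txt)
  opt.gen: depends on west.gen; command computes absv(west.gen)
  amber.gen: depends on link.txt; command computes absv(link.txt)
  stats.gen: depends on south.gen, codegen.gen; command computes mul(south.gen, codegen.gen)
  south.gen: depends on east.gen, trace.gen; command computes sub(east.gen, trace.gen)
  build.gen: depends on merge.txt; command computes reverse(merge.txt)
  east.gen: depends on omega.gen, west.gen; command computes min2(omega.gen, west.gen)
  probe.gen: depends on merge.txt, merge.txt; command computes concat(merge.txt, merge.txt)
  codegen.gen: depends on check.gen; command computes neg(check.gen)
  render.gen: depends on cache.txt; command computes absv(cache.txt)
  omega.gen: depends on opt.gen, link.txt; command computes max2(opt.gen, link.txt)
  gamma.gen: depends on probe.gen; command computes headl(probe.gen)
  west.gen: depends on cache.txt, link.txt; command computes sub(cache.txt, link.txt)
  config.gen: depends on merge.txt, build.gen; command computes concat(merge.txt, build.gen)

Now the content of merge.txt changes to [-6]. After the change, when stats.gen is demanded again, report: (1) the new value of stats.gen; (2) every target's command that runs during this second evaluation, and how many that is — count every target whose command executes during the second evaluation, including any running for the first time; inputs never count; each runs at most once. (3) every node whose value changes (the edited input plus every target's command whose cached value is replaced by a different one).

First evaluation (everything demanded from the output):
  check.gen = suml([8, 4, -9, 0]) = 3
  codegen.gen = neg(3) = -3
  trace.gen = suml([8, 4, -9, 0]) = 3
  west.gen = sub(4, -2) = 6
  opt.gen = absv(6) = 6
  omega.gen = max2(6, -2) = 6
  east.gen = min2(6, 6) = 6
  south.gen = sub(6, 3) = 3
  stats.gen = mul(3, -3) = -9

Propagation after the edit:
  check.gen: runs — merge.txt [8, 4, -9, 0]->[-6]; result -6.
  codegen.gen: runs — check.gen 3->-6; result 6.
  trace.gen: runs — merge.txt [8, 4, -9, 0]->[-6]; result -6.
  south.gen: runs — trace.gen 3->-6; result 12.
  stats.gen: runs — south.gen 3->12; codegen.gen -3->6; result 72.

New value of stats.gen: 72.
Target commands that run: check.gen, codegen.gen, south.gen, stats.gen, trace.gen — 5 in total.
Values that change: check.gen, codegen.gen, merge.txt, south.gen, stats.gen, trace.gen.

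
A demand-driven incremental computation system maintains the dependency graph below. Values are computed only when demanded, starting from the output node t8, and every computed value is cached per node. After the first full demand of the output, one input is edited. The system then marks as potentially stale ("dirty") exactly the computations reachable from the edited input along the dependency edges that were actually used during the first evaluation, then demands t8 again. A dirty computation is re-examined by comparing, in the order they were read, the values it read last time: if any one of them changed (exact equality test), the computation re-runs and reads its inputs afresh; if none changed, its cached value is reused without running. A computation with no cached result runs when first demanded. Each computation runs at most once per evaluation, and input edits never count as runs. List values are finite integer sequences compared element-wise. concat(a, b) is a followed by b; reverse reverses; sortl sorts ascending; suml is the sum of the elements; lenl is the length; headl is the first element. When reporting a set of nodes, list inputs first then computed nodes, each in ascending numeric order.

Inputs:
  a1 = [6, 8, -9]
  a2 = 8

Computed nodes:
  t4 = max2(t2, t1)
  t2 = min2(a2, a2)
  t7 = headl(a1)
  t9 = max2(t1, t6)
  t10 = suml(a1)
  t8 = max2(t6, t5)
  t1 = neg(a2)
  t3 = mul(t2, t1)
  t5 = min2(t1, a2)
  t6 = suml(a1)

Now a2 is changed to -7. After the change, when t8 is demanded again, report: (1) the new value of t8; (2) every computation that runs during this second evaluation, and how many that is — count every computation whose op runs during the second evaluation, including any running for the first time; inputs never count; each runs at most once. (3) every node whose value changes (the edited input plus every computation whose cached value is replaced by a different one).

First evaluation (everything demanded from the output):
  t1 = neg(8) = -8
  t5 = min2(-8, 8) = -8
  t6 = suml([6, 8, -9]) = 5
  t8 = max2(5, -8) = 5

Propagation after the edit:
  t1: runs — a2 8->-7; result 7.
  t5: runs — t1 -8->7; a2 8->-7; result -7.
  t8: runs — t5 -8->-7; result 5 (same value as before).

New value of t8: 5.
Computations that run: t1, t5, t8 — 3 in total.
Values that change: a2, t1, t5.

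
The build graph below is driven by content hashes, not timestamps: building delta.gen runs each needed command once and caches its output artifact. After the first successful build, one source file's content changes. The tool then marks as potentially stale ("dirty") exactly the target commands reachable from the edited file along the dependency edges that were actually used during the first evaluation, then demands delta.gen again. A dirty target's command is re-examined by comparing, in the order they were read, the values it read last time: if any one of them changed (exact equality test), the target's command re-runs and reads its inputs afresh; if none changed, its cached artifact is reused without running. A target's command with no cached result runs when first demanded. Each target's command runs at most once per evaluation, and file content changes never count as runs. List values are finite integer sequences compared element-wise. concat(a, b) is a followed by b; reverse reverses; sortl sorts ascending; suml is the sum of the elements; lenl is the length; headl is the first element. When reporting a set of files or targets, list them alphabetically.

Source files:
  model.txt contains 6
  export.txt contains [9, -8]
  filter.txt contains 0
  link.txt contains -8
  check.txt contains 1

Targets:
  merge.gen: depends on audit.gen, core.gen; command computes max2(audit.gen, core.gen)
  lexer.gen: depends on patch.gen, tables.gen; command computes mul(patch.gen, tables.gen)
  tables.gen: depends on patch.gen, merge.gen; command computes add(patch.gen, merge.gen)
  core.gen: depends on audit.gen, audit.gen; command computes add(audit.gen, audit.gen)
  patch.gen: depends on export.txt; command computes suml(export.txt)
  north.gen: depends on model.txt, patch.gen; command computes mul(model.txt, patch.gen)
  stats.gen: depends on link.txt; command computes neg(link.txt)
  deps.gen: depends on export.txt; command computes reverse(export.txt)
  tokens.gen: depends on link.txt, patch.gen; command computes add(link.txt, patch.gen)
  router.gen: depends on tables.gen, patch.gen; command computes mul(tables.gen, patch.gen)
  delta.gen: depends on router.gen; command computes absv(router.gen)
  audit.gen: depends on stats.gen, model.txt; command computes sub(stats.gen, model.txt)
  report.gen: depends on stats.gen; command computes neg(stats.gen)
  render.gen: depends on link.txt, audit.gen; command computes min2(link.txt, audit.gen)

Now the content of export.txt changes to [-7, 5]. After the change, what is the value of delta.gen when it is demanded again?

delta.gen now evaluates to 4.

Initial pass — values computed on the first demand:
  patch.gen = suml([9, -8]) = 1
  stats.gen = neg(-8) = 8
  audit.gen = sub(8, 6) = 2
  core.gen = add(2, 2) = 4
  merge.gen = max2(2, 4) = 4
  tables.gen = add(1, 4) = 5
  router.gen = mul(5, 1) = 5
  delta.gen = absv(5) = 5

Second demand — change propagation:
  patch.gen: re-runs because export.txt [9, -8]->[-7, 5]; new result -2.
  tables.gen: re-runs because patch.gen 1->-2; new result 2.
  router.gen: re-runs because tables.gen 5->2; patch.gen 1->-2; new result -4.
  delta.gen: re-runs because router.gen 5->-4; new result 4.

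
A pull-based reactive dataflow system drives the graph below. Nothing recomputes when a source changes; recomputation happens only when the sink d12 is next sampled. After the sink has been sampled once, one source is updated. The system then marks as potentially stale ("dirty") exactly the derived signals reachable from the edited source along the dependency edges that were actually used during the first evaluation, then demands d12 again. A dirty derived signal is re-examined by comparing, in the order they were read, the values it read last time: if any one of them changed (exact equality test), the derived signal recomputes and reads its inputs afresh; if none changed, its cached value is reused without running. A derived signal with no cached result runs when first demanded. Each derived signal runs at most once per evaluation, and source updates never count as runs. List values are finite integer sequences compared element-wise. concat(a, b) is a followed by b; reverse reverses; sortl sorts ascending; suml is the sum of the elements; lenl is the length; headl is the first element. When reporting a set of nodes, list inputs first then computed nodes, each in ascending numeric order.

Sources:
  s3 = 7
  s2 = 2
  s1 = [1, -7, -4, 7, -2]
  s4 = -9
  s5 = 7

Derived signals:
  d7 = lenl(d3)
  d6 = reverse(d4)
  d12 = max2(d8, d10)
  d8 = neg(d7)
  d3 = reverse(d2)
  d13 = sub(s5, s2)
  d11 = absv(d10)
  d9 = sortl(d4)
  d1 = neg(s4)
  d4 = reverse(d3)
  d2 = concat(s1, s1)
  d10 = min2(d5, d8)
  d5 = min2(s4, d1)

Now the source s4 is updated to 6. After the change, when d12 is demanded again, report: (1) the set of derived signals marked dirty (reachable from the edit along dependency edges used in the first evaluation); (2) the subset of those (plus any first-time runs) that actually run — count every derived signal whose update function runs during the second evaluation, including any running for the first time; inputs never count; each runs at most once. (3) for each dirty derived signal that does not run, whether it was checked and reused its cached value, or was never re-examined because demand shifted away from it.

First evaluation (everything demanded from the output):
  d1 = neg(-9) = 9
  d2 = concat([1, -7, -4, 7, -2], [1, -7, -4, 7, -2]) = [1, -7, -4, 7, -2, 1, -7, -4, 7, -2]
  d3 = reverse([1, -7, -4, 7, -2, 1, -7, -4, 7, -2]) = [-2, 7, -4, -7, 1, -2, 7, -4, -7, 1]
  d5 = min2(-9, 9) = -9
  d7 = lenl([-2, 7, -4, -7, 1, -2, 7, -4, -7, 1]) = 10
  d8 = neg(10) = -10
  d10 = min2(-9, -10) = -10
  d12 = max2(-10, -10) = -10

Propagation after the edit:
  d1: runs — s4 -9->6; result -6.
  d5: runs — s4 -9->6; d1 9->-6; result -6.
  d10: runs — d5 -9->-6; result -10 (same value as before).
  d12: checked — values it read are unchanged (d8 unchanged, d10 unchanged); reused cached -10 without running.

Key observation: the change is absorbed at d10 — it re-runs but produces the same value, and the output's value is unchanged.

Marked dirty: d1, d5, d10, d12.
Derived signals that run: d1, d5, d10 — 3 in total.
Checked but reused from cache: d12.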